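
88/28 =22/7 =3.14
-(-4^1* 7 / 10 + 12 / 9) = 22 / 15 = 1.47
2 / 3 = 0.67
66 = 66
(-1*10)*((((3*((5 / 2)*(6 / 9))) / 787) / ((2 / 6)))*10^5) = -15000000 / 787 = -19059.72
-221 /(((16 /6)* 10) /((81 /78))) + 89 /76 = -22603 /3040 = -7.44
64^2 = 4096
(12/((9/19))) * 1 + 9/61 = 4663/183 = 25.48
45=45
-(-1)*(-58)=-58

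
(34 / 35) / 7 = 34 / 245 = 0.14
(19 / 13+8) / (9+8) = 123 / 221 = 0.56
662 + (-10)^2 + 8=770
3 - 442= -439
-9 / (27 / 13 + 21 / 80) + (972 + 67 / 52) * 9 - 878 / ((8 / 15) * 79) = 7275280704 / 832897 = 8734.91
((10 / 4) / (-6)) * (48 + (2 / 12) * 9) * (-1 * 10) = 825 / 4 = 206.25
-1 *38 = -38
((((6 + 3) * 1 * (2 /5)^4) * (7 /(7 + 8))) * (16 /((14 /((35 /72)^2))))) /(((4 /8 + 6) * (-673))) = -196 /29527875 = -0.00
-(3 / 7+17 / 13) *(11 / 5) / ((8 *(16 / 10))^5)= -543125 / 48855252992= -0.00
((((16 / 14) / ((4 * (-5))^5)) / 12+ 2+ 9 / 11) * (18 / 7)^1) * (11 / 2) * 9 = 28123199703 / 78400000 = 358.71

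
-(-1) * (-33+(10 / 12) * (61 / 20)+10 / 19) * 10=-68245 / 228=-299.32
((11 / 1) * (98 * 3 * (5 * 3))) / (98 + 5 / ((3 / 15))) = 16170 / 41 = 394.39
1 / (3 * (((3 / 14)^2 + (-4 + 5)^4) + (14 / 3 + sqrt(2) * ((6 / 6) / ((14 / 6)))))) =658364 / 11155873 - 49392 * sqrt(2) / 11155873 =0.05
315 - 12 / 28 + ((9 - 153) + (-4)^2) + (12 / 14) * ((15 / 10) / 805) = 186.57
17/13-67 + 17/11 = -64.15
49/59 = 0.83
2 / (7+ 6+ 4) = 2 / 17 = 0.12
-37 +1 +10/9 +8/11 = -3382/99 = -34.16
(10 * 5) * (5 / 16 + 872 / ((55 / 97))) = 76910.17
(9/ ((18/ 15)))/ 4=15/ 8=1.88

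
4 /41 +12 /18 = 0.76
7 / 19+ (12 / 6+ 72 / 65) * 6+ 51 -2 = 68.01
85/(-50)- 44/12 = -161/30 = -5.37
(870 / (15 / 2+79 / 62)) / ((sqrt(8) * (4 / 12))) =40455 * sqrt(2) / 544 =105.17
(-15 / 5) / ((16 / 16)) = -3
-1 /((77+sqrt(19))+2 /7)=-3787 /291750+49* sqrt(19) /291750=-0.01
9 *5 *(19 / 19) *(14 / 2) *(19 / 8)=5985 / 8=748.12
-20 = -20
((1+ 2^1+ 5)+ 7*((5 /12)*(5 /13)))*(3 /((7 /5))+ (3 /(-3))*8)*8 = -116686 /273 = -427.42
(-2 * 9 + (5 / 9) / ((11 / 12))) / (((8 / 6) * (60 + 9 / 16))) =-2296 / 10659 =-0.22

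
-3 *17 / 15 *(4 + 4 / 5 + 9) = -1173 / 25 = -46.92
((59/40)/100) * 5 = 59/800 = 0.07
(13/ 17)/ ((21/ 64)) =832/ 357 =2.33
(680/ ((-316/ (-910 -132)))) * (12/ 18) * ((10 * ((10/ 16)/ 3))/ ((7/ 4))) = 8857000/ 4977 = 1779.59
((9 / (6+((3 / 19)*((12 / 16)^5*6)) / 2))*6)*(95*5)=166348800 / 39641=4196.38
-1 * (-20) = 20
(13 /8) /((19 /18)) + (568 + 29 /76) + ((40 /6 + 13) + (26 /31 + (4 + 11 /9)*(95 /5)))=689.65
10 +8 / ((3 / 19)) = 182 / 3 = 60.67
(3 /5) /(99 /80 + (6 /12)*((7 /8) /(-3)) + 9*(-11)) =-72 /11749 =-0.01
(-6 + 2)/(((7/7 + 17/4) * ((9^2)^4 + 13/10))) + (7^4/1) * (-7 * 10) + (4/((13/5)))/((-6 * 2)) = -6583730003552805/39172517293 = -168070.13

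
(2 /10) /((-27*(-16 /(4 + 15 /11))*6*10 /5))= 59 /285120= 0.00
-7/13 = -0.54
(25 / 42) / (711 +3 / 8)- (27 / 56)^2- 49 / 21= -19618607 / 7648704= -2.56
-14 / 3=-4.67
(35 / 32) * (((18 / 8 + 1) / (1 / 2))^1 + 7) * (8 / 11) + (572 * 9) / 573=331503 / 16808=19.72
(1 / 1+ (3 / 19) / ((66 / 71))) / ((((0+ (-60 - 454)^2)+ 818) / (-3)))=-163 / 12308428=-0.00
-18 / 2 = -9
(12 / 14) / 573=0.00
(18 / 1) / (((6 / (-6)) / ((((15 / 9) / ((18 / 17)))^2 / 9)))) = -7225 / 1458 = -4.96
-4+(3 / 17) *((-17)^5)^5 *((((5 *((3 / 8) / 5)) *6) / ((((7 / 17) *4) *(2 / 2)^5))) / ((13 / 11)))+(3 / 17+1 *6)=-29135897804947083611265888884792921 / 24752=-1177112871887002408341382000000.00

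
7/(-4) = -7/4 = -1.75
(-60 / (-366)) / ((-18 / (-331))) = 3.01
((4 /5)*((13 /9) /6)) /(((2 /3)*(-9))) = -13 /405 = -0.03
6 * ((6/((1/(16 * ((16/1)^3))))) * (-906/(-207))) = 237502464/23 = 10326194.09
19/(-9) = -19/9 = -2.11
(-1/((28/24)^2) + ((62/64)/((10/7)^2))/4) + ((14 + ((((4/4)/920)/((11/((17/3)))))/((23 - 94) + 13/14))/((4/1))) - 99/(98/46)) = -15450885595811/466999948800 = -33.09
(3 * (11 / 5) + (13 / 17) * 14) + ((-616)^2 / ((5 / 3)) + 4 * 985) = 19688627 / 85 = 231630.91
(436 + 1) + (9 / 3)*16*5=677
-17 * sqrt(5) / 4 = -9.50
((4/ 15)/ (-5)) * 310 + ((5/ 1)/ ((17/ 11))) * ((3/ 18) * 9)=-5957/ 510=-11.68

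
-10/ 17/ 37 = -10/ 629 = -0.02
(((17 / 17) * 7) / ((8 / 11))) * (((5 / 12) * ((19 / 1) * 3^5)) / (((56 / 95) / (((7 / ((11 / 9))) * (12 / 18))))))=15351525 / 128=119933.79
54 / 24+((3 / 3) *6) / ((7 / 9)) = 279 / 28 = 9.96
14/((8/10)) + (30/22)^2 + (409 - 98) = 79947/242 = 330.36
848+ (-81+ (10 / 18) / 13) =767.04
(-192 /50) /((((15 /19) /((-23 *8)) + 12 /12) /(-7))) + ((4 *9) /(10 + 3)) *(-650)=-154295688 /87025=-1773.00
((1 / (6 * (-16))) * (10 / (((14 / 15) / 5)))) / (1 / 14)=-125 / 16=-7.81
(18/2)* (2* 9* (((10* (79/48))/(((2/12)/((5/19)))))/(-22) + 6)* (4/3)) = 217539/209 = 1040.86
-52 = -52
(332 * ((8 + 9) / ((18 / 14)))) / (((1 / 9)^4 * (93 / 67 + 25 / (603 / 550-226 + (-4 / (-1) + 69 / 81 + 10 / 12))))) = 523491565565178 / 23156491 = 22606687.93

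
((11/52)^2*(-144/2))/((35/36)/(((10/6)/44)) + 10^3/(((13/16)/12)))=-3267/15002026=-0.00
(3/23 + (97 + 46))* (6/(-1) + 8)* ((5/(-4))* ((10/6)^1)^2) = -205750/207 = -993.96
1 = 1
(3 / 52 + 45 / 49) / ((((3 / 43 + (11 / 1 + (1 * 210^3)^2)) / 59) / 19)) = 119880861 / 9396879281245212848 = 0.00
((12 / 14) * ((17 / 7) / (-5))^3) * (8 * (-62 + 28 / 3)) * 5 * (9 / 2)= 55890288 / 60025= 931.12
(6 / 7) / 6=1 / 7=0.14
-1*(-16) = 16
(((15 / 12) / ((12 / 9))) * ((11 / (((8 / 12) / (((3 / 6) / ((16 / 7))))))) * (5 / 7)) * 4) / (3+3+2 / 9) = 1.55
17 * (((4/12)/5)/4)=17/60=0.28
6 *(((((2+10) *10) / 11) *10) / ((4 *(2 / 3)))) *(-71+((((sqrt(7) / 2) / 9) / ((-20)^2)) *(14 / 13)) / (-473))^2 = 1491 *sqrt(7) / 135278+2470191853203360343 / 1996378612800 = 1237336.39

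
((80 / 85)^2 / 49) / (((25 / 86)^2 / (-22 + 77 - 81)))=-49227776 / 8850625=-5.56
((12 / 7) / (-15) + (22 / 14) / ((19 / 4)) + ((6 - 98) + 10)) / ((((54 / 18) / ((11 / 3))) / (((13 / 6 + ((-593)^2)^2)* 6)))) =-443863902661305874 / 5985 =-74162723920017.69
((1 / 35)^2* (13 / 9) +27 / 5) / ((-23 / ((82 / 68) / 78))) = -610367 / 168120225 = -0.00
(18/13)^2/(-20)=-81/845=-0.10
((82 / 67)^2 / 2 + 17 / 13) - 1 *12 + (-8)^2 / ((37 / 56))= 187681683 / 2159209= 86.92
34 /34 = 1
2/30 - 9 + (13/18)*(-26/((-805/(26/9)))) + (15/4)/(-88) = -204470683/22952160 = -8.91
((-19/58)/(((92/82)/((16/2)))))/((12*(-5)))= 779/20010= 0.04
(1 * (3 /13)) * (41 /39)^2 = 1681 /6591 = 0.26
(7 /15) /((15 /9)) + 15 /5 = 82 /25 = 3.28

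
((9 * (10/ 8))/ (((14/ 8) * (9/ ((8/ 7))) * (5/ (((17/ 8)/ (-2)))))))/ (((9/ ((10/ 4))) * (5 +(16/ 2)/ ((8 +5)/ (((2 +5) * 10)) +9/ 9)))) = -1411/ 343980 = -0.00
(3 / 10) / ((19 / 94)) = 141 / 95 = 1.48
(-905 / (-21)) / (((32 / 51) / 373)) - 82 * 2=5701869 / 224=25454.77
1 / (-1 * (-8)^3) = 1 / 512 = 0.00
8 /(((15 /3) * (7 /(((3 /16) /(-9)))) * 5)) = -1 /1050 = -0.00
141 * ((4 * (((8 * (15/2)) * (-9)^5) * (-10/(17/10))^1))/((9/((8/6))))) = 29603232000/17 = 1741366588.24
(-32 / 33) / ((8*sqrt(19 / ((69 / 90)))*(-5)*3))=2*sqrt(13110) / 141075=0.00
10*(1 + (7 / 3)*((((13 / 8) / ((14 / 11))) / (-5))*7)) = -761 / 24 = -31.71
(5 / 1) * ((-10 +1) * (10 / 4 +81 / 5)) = -841.50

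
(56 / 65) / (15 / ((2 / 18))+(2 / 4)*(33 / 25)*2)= 35 / 5538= 0.01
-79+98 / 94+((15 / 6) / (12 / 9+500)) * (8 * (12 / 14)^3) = -1256347 / 16121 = -77.93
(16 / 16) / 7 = 0.14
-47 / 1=-47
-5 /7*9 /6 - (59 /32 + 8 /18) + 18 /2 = 11371 /2016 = 5.64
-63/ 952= -9/ 136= -0.07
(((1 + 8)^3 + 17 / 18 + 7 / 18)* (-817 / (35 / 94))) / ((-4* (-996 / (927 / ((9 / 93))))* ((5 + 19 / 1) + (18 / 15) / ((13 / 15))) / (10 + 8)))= -498891980483 / 182600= -2732157.61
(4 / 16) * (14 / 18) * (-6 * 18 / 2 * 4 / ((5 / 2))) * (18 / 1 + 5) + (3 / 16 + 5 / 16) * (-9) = -390.90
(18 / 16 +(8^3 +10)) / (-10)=-837 / 16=-52.31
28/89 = 0.31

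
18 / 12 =3 / 2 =1.50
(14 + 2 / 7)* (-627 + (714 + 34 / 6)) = 27800 / 21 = 1323.81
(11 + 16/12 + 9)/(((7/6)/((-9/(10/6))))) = -3456/35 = -98.74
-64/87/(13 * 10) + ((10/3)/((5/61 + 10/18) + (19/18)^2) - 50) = -9417644222/195781755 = -48.10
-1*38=-38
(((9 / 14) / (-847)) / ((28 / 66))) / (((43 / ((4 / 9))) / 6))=-18 / 162239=-0.00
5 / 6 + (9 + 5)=89 / 6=14.83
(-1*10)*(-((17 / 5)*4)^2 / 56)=1156 / 35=33.03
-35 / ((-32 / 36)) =315 / 8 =39.38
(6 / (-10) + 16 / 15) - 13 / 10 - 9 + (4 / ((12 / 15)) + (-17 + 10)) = -71 / 6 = -11.83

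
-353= -353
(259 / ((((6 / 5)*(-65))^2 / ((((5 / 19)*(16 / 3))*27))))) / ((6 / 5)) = 12950 / 9633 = 1.34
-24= -24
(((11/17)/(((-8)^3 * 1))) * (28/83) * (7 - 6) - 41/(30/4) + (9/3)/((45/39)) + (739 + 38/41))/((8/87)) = 2374175311249/296197120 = 8015.52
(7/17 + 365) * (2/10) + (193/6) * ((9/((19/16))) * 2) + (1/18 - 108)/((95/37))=15076277/29070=518.62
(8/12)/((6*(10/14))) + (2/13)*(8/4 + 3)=541/585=0.92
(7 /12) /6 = 0.10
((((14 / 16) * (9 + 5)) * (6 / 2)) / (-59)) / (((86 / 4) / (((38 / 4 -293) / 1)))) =8.21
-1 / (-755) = 1 / 755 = 0.00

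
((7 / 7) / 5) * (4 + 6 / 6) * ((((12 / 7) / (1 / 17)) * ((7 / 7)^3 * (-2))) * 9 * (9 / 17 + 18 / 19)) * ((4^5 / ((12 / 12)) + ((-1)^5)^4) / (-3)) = 35202600 / 133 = 264681.20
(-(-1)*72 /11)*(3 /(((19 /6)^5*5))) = 1679616 /136185445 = 0.01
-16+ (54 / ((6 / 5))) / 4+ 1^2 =-15 / 4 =-3.75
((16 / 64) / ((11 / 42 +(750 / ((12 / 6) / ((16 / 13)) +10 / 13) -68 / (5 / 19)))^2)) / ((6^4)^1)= 8439025 / 132891002842896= 0.00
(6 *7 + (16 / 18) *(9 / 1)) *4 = 200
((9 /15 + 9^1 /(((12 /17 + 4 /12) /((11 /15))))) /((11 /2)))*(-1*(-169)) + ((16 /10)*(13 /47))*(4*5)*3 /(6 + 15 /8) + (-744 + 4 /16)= -6062573887 /11508420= -526.79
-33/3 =-11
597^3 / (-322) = -212776173 / 322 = -660795.57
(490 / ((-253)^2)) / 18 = 245 / 576081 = 0.00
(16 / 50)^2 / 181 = 0.00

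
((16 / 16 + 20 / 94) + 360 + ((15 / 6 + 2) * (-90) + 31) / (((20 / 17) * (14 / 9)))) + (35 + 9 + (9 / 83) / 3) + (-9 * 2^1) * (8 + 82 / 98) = 159890023 / 3822980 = 41.82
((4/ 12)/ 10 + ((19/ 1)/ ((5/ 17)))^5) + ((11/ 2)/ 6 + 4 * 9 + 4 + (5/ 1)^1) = 14062826565747/ 12500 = 1125026125.26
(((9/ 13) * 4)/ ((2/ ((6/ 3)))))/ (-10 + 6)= -9/ 13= -0.69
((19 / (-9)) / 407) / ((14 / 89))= -1691 / 51282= -0.03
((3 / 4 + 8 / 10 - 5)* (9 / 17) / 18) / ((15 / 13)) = -299 / 3400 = -0.09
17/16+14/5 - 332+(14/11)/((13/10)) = -3742693/11440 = -327.16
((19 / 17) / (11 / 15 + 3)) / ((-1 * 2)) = -285 / 1904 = -0.15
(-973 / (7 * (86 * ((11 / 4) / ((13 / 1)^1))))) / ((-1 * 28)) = 1807 / 6622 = 0.27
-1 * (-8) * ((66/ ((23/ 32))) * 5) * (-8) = -675840/ 23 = -29384.35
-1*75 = -75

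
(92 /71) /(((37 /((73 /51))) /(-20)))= -134320 /133977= -1.00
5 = 5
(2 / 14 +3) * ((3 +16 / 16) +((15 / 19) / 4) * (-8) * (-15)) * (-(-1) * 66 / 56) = 95469 / 931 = 102.54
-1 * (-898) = 898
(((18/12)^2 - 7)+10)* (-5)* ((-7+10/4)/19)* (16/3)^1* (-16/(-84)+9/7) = 930/19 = 48.95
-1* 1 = -1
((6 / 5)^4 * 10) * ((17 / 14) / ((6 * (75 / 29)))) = 35496 / 21875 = 1.62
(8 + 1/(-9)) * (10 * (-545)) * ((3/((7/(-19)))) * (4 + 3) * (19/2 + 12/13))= 996202775/39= 25543660.90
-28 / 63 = -4 / 9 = -0.44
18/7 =2.57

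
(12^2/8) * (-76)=-1368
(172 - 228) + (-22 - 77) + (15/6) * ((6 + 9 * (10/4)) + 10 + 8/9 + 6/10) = -1981/36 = -55.03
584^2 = 341056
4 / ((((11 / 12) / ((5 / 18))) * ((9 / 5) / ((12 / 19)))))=800 / 1881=0.43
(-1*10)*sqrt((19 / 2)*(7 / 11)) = -5*sqrt(2926) / 11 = -24.59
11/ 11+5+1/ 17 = 103/ 17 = 6.06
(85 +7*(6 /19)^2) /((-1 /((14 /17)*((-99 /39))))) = 14292894 /79781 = 179.15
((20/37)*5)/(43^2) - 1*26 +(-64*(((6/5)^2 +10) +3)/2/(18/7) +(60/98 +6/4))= -307107925193/1508506650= -203.58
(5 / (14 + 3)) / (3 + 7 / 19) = 95 / 1088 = 0.09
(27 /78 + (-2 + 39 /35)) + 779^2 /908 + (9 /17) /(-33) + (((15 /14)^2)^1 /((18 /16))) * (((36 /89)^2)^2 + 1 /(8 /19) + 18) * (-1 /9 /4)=814987664732499068729 /1221516728848175760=667.19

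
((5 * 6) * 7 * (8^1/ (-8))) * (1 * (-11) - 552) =118230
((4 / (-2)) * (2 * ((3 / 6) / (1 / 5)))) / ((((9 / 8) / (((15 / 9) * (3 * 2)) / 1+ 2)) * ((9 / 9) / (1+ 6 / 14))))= -152.38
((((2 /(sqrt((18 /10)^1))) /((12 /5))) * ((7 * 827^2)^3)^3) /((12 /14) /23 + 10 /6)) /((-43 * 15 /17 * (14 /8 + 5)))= -7232464741878843971751412874770520383610610117629037632714719742 * sqrt(5) /8599527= -1880601433975562281116916000000000000000000000000000000000.00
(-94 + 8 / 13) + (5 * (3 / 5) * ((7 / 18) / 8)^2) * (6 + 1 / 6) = -93.34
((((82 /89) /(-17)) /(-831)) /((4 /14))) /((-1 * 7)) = -41 /1257303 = -0.00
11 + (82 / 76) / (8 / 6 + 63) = 80797 / 7334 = 11.02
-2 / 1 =-2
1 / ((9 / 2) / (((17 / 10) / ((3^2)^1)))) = 17 / 405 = 0.04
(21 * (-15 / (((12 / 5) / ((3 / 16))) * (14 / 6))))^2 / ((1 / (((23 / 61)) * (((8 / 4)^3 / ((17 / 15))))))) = 157190625 / 530944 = 296.06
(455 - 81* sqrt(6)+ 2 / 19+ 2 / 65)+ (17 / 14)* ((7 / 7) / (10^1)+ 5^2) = 16792553 / 34580 - 81* sqrt(6) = 287.21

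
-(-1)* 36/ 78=6/ 13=0.46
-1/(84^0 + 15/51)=-17/22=-0.77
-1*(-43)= 43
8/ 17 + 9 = 161/ 17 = 9.47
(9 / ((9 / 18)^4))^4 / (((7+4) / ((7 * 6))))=18059231232 / 11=1641748293.82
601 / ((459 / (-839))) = -504239 / 459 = -1098.56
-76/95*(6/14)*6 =-72/35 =-2.06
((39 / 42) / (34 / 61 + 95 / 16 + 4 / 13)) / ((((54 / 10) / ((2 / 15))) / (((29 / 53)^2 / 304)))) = 8669869 / 2611887984027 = 0.00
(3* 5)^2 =225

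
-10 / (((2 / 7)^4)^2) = -28824005 / 128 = -225187.54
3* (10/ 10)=3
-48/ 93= -16/ 31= -0.52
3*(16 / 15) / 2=8 / 5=1.60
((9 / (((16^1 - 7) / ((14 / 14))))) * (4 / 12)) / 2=1 / 6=0.17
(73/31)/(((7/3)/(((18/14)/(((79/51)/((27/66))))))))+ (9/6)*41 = 81633021/1320011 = 61.84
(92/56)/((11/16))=184/77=2.39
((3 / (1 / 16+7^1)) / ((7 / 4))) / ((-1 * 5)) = -0.05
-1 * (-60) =60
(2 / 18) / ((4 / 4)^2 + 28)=1 / 261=0.00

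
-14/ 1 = -14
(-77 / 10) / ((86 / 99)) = -7623 / 860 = -8.86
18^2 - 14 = 310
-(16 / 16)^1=-1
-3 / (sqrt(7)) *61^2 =-11163 *sqrt(7) / 7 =-4219.22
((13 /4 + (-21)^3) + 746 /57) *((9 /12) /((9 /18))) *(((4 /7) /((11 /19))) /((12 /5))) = -10538915 /1848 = -5702.88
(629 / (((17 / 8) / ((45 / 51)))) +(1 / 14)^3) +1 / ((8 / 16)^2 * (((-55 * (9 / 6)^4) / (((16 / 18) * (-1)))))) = 488516384591 / 1870351560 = 261.19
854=854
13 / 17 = 0.76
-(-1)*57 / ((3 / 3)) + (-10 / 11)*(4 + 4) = 547 / 11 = 49.73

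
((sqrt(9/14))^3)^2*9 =6561/2744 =2.39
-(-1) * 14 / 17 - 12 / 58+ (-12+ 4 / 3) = -14864 / 1479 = -10.05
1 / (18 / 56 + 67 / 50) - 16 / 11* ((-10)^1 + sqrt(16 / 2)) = 193780 / 12793 - 32* sqrt(2) / 11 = 11.03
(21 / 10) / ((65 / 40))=84 / 65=1.29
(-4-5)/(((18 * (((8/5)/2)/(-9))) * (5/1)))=9/8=1.12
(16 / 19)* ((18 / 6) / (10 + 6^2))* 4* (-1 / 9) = -32 / 1311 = -0.02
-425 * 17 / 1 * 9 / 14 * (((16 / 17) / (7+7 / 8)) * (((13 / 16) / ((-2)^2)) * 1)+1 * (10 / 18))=-263925 / 98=-2693.11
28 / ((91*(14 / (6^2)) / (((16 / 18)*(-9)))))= -576 / 91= -6.33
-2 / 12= -1 / 6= -0.17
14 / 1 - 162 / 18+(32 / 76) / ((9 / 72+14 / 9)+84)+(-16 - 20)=-3632965 / 117211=-31.00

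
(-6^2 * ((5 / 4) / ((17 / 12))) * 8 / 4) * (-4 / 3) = 1440 / 17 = 84.71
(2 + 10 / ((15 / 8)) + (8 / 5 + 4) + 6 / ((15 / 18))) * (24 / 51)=2416 / 255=9.47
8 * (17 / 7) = 136 / 7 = 19.43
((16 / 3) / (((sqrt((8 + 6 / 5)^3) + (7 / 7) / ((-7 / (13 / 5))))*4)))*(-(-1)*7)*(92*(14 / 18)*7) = 287159600 / 128752713 + 1422544480*sqrt(230) / 128752713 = 169.79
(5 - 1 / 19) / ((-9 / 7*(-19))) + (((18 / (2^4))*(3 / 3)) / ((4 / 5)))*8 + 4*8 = 564709 / 12996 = 43.45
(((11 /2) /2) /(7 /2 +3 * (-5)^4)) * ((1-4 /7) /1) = 33 /52598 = 0.00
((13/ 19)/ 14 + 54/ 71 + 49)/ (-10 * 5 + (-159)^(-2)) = -1.00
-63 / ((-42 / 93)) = 279 / 2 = 139.50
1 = 1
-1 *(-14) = 14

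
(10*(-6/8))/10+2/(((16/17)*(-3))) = -1.46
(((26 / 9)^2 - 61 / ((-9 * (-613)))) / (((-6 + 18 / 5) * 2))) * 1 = -2069195 / 1191672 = -1.74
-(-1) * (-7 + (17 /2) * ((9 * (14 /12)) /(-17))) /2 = -49 /8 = -6.12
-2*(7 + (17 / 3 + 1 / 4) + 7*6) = -659 / 6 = -109.83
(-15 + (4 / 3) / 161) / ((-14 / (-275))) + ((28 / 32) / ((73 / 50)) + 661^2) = 431060996617 / 987252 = 436627.12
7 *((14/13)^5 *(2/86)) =3764768/15965599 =0.24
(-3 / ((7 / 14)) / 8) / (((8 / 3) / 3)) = -27 / 32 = -0.84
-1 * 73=-73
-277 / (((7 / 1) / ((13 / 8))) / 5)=-18005 / 56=-321.52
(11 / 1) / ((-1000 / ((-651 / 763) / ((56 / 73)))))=74679 / 6104000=0.01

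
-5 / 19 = -0.26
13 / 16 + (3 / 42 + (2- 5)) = -2.12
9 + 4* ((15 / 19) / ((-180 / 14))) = 499 / 57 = 8.75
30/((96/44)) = 55/4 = 13.75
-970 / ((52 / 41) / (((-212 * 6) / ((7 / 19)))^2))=-9116698488.41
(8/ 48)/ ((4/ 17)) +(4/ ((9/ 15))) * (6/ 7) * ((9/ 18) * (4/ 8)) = 359/ 168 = 2.14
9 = 9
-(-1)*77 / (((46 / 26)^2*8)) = 13013 / 4232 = 3.07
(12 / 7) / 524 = 3 / 917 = 0.00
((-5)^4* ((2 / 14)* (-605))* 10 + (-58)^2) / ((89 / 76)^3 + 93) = -1649540993152 / 290708159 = -5674.22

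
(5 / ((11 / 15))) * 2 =150 / 11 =13.64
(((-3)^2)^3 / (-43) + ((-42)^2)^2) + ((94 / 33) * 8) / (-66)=3111678.70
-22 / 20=-11 / 10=-1.10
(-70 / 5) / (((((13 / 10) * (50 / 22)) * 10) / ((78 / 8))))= -4.62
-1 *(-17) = 17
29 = 29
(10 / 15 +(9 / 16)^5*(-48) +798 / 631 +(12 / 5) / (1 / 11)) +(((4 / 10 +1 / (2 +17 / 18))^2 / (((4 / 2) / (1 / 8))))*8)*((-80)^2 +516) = 16703673089650889 / 8712088780800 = 1917.30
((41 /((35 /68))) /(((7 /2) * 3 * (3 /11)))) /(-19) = -61336 /41895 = -1.46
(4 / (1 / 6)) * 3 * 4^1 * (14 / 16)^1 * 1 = 252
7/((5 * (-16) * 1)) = -7/80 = -0.09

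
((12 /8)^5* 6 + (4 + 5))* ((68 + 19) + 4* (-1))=4528.69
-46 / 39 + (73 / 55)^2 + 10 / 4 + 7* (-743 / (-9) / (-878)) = 376620902 / 155373075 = 2.42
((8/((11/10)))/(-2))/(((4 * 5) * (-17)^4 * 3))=-2/2756193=-0.00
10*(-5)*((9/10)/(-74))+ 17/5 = 1483/370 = 4.01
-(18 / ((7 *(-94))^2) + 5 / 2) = -270607 / 108241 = -2.50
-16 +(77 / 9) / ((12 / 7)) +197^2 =4190183 / 108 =38797.99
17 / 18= 0.94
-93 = -93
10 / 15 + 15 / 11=67 / 33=2.03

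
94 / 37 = 2.54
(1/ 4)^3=1/ 64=0.02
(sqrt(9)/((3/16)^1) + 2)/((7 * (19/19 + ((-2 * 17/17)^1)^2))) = 18/35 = 0.51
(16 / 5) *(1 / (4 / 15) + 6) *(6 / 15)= 312 / 25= 12.48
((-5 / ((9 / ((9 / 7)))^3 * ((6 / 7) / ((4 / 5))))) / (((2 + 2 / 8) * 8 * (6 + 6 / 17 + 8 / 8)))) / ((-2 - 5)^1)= 17 / 1157625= 0.00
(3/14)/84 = 1/392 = 0.00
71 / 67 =1.06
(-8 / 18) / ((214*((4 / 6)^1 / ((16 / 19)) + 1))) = -16 / 13803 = -0.00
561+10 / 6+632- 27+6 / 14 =24530 / 21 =1168.10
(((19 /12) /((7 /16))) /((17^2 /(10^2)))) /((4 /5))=9500 /6069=1.57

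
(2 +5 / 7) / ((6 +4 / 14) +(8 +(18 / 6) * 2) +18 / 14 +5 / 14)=38 / 307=0.12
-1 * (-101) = 101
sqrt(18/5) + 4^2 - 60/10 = 3 *sqrt(10)/5 + 10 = 11.90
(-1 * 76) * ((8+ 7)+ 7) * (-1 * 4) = 6688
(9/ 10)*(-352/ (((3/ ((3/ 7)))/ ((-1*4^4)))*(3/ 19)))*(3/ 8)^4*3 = 152361/ 35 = 4353.17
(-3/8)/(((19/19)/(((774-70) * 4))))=-1056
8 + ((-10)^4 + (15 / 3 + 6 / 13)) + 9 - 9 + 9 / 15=650914 / 65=10014.06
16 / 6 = 2.67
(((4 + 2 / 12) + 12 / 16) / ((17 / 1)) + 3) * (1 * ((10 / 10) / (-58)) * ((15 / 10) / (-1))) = 671 / 7888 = 0.09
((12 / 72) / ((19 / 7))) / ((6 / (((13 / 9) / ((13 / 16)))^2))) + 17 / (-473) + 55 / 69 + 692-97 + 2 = 597.79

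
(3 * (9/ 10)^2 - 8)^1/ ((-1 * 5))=557/ 500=1.11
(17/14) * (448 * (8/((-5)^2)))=4352/25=174.08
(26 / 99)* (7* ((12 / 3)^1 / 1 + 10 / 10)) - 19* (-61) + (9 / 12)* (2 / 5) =1156807 / 990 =1168.49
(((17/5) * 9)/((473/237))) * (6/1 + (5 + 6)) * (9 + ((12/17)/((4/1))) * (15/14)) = 79302807/33110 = 2395.13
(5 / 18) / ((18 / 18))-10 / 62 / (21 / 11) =0.19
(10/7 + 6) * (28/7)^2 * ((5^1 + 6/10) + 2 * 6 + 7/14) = 75296/35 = 2151.31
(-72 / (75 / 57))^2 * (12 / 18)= 1996.19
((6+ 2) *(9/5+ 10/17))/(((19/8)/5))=12992/323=40.22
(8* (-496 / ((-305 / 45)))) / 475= 35712 / 28975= 1.23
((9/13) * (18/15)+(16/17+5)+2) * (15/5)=29079/1105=26.32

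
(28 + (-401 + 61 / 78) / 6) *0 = 0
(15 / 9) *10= 50 / 3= 16.67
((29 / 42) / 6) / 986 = 1 / 8568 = 0.00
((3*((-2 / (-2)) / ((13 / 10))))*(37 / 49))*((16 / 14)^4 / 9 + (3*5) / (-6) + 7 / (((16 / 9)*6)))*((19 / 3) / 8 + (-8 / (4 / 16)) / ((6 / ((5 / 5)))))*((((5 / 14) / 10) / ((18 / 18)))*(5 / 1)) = 115329583675 / 49333519872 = 2.34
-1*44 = -44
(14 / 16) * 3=21 / 8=2.62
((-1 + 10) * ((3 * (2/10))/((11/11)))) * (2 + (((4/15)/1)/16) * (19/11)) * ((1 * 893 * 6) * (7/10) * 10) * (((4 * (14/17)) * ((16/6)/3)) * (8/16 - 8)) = -8437049712/935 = -9023582.58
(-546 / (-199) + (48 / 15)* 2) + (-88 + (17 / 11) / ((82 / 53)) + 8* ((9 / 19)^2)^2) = -77.45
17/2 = 8.50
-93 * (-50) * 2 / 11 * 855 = 7951500 / 11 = 722863.64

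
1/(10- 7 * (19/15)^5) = -759375/9738943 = -0.08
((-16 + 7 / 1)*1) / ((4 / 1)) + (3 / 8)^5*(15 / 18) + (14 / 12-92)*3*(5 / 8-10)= 167276949 / 65536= 2552.44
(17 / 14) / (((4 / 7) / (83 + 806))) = 15113 / 8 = 1889.12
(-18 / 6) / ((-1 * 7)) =0.43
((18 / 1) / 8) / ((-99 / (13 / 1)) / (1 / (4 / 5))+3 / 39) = -0.37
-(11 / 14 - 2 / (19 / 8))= 15 / 266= 0.06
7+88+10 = 105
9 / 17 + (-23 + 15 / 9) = -1061 / 51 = -20.80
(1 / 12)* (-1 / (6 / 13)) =-0.18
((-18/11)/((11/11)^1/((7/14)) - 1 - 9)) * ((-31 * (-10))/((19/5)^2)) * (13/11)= 453375/87362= 5.19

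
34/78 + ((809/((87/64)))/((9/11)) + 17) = 7581448/10179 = 744.81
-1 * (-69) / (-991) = -69 / 991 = -0.07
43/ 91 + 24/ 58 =0.89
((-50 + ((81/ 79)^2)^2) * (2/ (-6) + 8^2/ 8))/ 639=-43802518567/ 74667305277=-0.59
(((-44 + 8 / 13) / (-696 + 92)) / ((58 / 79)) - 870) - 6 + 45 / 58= -49818315 / 56927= -875.13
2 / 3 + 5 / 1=17 / 3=5.67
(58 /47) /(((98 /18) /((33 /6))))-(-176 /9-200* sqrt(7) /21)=46.00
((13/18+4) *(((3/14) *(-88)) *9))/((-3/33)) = 61710/7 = 8815.71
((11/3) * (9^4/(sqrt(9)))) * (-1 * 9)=-72171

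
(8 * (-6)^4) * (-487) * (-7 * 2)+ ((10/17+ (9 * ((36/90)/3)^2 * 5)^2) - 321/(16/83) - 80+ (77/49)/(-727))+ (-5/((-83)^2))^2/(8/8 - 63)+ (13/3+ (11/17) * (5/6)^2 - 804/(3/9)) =32388021380265567659598527/458203008473506800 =70684872.82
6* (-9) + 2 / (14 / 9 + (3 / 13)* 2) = -6255 / 118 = -53.01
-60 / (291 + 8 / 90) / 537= -0.00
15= 15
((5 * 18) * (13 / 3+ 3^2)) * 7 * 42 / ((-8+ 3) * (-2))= 35280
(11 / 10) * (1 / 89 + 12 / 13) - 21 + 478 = 5299381 / 11570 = 458.03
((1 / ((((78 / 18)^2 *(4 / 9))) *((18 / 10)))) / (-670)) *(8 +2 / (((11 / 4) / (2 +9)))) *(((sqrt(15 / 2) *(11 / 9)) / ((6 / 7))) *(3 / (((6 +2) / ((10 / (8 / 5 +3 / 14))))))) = -13475 *sqrt(30) / 5752084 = -0.01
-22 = -22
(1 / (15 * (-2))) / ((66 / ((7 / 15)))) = -7 / 29700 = -0.00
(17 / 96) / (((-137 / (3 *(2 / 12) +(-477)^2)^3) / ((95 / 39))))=-152186332430484162085 / 4103424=-37087644959546.99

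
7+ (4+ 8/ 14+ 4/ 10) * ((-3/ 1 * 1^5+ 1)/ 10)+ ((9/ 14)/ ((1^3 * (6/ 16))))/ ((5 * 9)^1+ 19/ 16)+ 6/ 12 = 6.54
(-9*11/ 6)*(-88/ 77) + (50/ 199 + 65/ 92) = 2539401/ 128156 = 19.81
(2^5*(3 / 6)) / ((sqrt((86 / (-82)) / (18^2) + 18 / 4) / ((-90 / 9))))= -576*sqrt(2449135) / 11947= -75.45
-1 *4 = -4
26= 26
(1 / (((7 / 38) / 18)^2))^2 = 218889236736 / 2401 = 91165862.86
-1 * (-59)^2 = -3481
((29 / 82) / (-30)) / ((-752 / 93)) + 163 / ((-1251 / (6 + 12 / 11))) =-0.92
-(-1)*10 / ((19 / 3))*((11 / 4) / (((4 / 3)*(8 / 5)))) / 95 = 495 / 23104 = 0.02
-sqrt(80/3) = -4 * sqrt(15)/3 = -5.16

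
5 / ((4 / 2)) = 5 / 2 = 2.50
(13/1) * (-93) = -1209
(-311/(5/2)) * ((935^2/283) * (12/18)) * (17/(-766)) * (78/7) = 63355.25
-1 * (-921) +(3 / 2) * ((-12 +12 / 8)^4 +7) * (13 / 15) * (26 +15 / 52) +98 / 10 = 416569.29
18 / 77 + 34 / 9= 2780 / 693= 4.01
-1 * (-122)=122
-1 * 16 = -16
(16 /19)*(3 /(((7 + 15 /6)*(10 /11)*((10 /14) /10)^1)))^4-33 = 677863916301 /1547561875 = 438.02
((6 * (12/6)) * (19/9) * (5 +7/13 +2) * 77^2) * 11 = 485751112/39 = 12455156.72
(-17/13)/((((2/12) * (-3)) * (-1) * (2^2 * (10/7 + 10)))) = -119/2080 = -0.06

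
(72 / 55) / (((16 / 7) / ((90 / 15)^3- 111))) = 60.14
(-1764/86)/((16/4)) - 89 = -8095/86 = -94.13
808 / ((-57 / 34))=-27472 / 57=-481.96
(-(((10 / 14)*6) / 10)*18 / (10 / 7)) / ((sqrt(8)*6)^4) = -1 / 15360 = -0.00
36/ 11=3.27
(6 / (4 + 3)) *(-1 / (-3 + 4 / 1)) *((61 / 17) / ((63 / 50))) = -6100 / 2499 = -2.44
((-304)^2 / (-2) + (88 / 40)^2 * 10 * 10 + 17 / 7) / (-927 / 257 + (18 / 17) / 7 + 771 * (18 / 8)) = -5593211276 / 211792689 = -26.41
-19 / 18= -1.06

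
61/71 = 0.86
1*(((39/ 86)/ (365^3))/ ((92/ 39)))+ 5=5.00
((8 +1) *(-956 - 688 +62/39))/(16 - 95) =192162/1027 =187.11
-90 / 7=-12.86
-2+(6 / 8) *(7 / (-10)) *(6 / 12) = -181 / 80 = -2.26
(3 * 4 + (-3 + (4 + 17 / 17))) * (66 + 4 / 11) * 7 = 71540 / 11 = 6503.64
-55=-55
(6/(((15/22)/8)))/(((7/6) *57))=1.06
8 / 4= 2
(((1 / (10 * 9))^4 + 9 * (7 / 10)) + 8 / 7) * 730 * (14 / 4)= 249534513511 / 13122000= 19016.50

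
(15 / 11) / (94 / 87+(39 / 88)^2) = 918720 / 860263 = 1.07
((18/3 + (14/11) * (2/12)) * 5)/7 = 4.44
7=7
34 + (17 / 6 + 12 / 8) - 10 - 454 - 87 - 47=-1679 / 3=-559.67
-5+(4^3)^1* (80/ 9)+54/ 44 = 111893/ 198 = 565.12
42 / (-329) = -6 / 47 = -0.13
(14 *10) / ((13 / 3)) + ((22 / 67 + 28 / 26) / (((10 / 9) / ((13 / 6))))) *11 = 271974 / 4355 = 62.45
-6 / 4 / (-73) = 3 / 146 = 0.02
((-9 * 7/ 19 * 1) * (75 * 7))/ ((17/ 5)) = -165375/ 323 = -512.00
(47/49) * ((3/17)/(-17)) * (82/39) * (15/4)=-28905/368186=-0.08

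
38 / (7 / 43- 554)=-1634 / 23815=-0.07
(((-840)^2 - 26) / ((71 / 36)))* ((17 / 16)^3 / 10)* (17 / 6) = 88395369081 / 727040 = 121582.54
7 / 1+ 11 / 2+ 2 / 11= 279 / 22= 12.68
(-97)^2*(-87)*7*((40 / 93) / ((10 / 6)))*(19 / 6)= -145162052 / 31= -4682646.84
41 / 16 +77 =1273 / 16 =79.56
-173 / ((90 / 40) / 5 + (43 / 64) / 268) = -14836480 / 38807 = -382.31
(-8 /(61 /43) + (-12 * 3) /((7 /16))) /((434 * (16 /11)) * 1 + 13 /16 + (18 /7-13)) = -6607744 /46718741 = -0.14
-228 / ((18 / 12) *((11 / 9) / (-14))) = 19152 / 11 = 1741.09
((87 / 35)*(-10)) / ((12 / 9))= -261 / 14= -18.64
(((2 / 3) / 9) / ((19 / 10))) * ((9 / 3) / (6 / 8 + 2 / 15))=400 / 3021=0.13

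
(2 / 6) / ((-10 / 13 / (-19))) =247 / 30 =8.23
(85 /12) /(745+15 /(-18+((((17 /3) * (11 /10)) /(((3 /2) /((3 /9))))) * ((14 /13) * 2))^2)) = 238210409 /24998689626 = 0.01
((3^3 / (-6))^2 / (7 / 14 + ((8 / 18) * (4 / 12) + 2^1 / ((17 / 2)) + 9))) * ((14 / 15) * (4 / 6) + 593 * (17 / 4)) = 1874470167 / 362920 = 5164.97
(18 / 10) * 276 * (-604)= -1500336 / 5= -300067.20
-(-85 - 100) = 185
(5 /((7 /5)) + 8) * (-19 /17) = -12.93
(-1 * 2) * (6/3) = -4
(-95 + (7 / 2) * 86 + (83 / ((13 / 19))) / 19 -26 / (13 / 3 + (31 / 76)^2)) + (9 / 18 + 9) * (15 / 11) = 4896146029 / 22299706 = 219.56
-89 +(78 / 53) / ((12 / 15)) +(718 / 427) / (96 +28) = -61138808 / 701561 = -87.15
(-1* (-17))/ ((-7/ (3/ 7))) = -51/ 49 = -1.04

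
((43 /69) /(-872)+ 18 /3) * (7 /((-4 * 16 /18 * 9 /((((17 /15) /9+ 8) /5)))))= -554370047 /259925760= -2.13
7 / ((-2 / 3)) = -21 / 2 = -10.50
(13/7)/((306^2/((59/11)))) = 767/7209972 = 0.00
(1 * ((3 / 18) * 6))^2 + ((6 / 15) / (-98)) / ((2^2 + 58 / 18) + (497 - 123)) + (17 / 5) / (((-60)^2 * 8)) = 24211734823 / 24209136000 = 1.00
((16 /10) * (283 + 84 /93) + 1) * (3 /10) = 211689 /1550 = 136.57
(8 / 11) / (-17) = -8 / 187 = -0.04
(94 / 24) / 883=0.00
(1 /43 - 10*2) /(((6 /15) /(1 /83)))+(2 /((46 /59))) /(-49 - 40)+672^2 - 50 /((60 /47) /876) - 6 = 6096896327241 /14611486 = 417267.37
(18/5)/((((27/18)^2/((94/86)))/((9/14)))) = 1692/1505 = 1.12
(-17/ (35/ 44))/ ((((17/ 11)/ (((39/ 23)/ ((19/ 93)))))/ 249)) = -437111532/ 15295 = -28578.72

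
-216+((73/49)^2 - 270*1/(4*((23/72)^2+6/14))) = -3152889325/9246251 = -340.99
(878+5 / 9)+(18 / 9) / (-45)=39533 / 45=878.51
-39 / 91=-3 / 7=-0.43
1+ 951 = 952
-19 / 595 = -0.03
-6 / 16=-3 / 8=-0.38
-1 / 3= -0.33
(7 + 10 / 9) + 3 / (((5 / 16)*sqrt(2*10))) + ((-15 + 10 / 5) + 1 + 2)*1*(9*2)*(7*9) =-101987 / 9 + 24*sqrt(5) / 25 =-11329.74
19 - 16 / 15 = 269 / 15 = 17.93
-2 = -2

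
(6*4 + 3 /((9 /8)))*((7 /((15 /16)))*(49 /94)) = 43904 /423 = 103.79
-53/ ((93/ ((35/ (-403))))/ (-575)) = -1066625/ 37479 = -28.46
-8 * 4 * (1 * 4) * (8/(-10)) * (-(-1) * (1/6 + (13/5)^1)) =283.31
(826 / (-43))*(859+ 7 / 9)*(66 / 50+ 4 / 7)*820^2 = -8128799704384 / 387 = -21004650398.93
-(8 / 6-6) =14 / 3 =4.67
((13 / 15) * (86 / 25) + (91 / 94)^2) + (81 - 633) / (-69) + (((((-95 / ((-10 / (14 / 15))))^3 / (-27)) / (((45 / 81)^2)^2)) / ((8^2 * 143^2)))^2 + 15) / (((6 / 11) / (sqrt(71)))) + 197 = 692251523 / 3313500 + 52270200274442323051763 * sqrt(71) / 1900734550000000000000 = 440.64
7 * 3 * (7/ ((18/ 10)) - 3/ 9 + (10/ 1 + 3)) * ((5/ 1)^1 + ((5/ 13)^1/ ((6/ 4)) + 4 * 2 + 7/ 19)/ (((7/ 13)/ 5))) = 29582.16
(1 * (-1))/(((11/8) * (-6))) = 4/33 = 0.12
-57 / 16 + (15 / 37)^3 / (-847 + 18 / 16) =-19538256507 / 5484301616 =-3.56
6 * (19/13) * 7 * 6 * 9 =43092/13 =3314.77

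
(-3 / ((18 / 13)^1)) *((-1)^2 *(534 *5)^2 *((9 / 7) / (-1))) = 139013550 / 7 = 19859078.57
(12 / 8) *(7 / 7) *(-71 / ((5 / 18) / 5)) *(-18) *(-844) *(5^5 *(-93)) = 8463890475000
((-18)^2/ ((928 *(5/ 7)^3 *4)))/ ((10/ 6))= 83349/ 580000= 0.14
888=888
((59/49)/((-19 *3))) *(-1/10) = 59/27930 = 0.00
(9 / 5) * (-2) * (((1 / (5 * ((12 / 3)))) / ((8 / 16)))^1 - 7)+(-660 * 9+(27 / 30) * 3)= -295623 / 50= -5912.46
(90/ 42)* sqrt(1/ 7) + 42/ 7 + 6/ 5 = 15* sqrt(7)/ 49 + 36/ 5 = 8.01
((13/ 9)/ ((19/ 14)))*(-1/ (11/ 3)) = -182/ 627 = -0.29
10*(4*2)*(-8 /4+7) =400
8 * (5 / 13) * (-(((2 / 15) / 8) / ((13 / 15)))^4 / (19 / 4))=-0.00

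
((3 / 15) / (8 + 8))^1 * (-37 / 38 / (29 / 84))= -777 / 22040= -0.04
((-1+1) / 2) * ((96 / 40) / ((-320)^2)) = 0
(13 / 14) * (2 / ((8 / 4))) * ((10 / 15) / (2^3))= 13 / 168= 0.08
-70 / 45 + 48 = 418 / 9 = 46.44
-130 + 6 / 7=-904 / 7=-129.14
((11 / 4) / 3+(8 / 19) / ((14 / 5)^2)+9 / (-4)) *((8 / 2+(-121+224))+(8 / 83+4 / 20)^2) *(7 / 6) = -32958005548 / 206153325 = -159.87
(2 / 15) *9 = 6 / 5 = 1.20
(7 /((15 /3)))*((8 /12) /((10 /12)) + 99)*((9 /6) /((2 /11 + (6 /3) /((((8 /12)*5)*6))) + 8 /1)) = 115269 /4555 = 25.31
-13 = -13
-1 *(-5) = 5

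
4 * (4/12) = 4/3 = 1.33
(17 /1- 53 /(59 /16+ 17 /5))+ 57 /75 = 10.28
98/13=7.54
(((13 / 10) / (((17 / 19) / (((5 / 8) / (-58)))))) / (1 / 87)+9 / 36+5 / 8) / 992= -265 / 539648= -0.00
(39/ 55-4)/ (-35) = 181/ 1925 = 0.09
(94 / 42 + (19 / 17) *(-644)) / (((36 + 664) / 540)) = -2305413 / 4165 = -553.52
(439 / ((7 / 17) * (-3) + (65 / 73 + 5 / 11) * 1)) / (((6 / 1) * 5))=5992789 / 44910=133.44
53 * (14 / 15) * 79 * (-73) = -4279114 / 15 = -285274.27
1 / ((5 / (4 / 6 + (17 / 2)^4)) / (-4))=-50119 / 12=-4176.58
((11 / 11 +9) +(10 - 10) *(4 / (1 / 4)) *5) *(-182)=-1820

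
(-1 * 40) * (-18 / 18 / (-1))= -40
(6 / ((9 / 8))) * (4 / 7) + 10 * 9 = 93.05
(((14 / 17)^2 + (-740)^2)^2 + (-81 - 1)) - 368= 25045150139922766 / 83521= 299866502315.86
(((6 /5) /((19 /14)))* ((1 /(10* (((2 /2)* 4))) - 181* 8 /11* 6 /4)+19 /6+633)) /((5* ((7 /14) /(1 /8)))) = 4053931 /209000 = 19.40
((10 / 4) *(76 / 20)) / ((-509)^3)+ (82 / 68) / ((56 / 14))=5406760097 / 17934623144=0.30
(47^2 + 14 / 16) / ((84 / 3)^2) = 17679 / 6272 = 2.82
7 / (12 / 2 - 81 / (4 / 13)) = -4 / 147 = -0.03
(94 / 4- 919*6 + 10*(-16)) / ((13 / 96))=-542448 / 13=-41726.77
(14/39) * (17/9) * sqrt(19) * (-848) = -201824 * sqrt(19)/351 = -2506.35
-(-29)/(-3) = -29/3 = -9.67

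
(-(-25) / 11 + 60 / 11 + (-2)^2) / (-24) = -43 / 88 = -0.49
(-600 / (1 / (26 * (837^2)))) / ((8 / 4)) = -5464438200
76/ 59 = 1.29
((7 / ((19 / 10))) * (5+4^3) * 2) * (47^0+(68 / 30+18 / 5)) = 66332 / 19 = 3491.16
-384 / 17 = -22.59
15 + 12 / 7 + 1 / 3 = 358 / 21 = 17.05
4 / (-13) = -4 / 13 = -0.31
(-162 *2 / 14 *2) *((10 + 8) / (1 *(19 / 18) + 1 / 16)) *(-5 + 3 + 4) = -1679616 / 1127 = -1490.34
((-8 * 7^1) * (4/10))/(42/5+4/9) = -504/199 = -2.53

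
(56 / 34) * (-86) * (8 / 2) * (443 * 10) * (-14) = 597376640 / 17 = 35139802.35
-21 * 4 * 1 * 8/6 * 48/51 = -1792/17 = -105.41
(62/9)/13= 0.53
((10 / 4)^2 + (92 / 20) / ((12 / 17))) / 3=383 / 90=4.26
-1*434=-434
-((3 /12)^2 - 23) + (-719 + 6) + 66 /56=-688.88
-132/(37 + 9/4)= -528/157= -3.36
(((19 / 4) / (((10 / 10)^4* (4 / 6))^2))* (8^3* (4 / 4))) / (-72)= -76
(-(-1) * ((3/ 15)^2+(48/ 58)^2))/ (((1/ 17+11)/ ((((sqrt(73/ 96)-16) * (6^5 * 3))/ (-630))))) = 1343158848/ 34586125-6995619 * sqrt(438)/ 69172250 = 36.72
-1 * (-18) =18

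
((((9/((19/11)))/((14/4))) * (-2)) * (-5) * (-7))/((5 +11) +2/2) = -6.13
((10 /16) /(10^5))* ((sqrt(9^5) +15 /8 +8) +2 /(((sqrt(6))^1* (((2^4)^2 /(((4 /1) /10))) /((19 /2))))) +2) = 19* sqrt(6) /614400000 +2039 /1280000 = 0.00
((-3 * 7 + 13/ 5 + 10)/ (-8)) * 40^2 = 1680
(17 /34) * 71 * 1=71 /2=35.50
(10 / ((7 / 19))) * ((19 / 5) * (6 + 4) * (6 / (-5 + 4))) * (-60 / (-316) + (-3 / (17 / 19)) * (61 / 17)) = 11711475360 / 159817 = 73280.54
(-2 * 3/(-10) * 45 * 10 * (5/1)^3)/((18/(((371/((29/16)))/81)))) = 3710000/783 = 4738.19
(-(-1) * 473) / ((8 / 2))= 473 / 4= 118.25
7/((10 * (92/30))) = 21/92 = 0.23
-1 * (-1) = 1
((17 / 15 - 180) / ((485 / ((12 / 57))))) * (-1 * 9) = 32196 / 46075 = 0.70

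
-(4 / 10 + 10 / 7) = -64 / 35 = -1.83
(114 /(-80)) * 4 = -57 /10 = -5.70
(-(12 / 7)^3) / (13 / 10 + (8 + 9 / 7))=-5760 / 12103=-0.48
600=600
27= 27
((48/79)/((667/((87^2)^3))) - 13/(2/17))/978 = 1435451850059/3554052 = 403891.63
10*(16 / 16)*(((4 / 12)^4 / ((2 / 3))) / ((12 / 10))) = 0.15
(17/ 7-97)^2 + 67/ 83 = 36377535/ 4067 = 8944.56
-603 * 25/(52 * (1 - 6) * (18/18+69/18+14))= 3.08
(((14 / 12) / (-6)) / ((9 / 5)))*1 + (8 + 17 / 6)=3475 / 324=10.73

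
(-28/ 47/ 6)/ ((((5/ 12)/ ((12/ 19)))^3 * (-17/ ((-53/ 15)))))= -246177792/ 3425213125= -0.07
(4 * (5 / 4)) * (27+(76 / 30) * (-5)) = 215 / 3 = 71.67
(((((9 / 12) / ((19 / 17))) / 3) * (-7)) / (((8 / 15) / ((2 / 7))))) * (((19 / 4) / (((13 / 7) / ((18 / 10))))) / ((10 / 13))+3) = -91647 / 12160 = -7.54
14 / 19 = 0.74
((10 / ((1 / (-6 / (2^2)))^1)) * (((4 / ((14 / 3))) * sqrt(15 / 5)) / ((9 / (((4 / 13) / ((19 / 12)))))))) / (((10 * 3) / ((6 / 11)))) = -96 * sqrt(3) / 19019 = -0.01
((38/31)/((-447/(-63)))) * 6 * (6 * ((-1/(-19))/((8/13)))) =2457/4619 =0.53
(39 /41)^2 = 1521 /1681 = 0.90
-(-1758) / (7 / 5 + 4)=2930 / 9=325.56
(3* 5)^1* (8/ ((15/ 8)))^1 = 64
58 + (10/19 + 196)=4836/19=254.53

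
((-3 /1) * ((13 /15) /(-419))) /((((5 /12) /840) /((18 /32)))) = 14742 /2095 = 7.04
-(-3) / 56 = 3 / 56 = 0.05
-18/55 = -0.33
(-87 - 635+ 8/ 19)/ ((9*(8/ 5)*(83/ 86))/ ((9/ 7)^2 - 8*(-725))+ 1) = -837960889650/ 1164069713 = -719.85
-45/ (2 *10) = -9/ 4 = -2.25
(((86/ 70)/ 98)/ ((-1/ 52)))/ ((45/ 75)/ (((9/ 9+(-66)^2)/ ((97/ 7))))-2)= 4871126/ 14930251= 0.33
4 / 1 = 4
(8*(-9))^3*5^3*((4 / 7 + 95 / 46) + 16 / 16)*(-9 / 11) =245853792000 / 1771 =138822016.94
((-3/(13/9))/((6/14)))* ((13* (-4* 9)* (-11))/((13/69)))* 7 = -12049884/13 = -926914.15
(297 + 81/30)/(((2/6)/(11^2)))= 1087911/10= 108791.10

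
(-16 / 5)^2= 256 / 25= 10.24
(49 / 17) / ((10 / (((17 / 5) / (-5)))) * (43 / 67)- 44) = -3283 / 60866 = -0.05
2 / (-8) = -1 / 4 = -0.25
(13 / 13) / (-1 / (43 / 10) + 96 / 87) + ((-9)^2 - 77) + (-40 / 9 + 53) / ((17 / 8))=1550693 / 55386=28.00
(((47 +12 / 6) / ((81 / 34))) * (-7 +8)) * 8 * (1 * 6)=26656 / 27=987.26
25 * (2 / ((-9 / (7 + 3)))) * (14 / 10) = -700 / 9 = -77.78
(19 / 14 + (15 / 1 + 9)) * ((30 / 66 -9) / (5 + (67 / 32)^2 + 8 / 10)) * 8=-683417600 / 4014857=-170.22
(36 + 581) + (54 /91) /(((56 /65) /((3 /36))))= 483773 /784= 617.06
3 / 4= 0.75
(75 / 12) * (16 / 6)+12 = 86 / 3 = 28.67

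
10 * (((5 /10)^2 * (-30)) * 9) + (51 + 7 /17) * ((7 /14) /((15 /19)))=-642.44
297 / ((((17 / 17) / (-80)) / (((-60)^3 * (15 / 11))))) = 6998400000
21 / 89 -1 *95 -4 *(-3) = -7366 / 89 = -82.76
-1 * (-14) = 14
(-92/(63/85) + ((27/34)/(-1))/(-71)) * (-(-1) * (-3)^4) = -10053.38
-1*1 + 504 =503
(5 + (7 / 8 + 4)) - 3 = 55 / 8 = 6.88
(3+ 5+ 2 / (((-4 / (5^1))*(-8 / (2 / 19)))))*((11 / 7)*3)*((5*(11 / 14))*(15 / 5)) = 6648345 / 14896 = 446.32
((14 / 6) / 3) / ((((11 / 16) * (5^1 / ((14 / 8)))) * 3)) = 196 / 1485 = 0.13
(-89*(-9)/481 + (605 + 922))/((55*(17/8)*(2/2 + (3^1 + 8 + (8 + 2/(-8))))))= 23529216/35529065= 0.66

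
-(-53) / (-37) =-53 / 37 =-1.43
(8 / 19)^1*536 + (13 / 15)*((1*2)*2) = 65308 / 285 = 229.15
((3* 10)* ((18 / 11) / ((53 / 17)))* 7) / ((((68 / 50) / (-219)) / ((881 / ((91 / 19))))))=-24744426750 / 7579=-3264866.97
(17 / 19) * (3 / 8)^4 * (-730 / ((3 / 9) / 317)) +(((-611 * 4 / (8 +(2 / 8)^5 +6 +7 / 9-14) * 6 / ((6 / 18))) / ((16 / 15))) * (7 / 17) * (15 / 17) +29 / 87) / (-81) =-236250954415526681 / 19612394293248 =-12046.00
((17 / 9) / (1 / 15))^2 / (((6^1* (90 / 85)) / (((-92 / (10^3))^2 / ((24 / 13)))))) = 33786701 / 58320000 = 0.58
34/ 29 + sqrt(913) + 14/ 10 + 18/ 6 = 808/ 145 + sqrt(913) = 35.79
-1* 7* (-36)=252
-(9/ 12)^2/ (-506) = 9/ 8096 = 0.00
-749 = -749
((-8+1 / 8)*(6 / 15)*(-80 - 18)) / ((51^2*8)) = 343 / 23120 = 0.01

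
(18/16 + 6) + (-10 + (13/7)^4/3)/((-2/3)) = 310733/19208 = 16.18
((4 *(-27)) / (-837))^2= 16 / 961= 0.02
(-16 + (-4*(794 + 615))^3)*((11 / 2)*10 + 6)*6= -65523040006752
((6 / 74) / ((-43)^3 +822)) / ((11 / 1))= -3 / 32024795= -0.00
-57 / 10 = -5.70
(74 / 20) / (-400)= -37 / 4000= -0.01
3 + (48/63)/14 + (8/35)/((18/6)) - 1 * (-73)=18652/245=76.13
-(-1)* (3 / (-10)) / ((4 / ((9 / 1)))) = -27 / 40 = -0.68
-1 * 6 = -6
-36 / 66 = -0.55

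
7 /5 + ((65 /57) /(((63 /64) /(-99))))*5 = -1141207 /1995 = -572.03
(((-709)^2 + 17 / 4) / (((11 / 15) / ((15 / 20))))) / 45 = 11424.66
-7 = -7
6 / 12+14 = 14.50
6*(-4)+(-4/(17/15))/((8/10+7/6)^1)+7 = -18851/1003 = -18.79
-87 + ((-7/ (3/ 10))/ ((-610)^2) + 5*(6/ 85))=-164431109/ 1897710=-86.65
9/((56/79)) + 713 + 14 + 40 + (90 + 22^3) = 644991/56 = 11517.70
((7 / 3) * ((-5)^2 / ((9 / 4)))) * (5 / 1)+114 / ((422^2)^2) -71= 25101560602363 / 428137799256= 58.63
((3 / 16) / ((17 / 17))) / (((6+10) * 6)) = 1 / 512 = 0.00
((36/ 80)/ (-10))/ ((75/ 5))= -3/ 1000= -0.00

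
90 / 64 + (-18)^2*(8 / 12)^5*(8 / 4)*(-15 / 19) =-40105 / 608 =-65.96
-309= -309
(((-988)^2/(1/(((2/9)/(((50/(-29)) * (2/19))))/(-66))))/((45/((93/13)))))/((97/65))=4168378916/2160675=1929.20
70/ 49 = 10/ 7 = 1.43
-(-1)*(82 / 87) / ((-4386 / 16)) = -656 / 190791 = -0.00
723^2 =522729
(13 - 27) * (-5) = 70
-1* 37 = -37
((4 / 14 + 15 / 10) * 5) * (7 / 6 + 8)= 6875 / 84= 81.85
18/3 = 6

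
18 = 18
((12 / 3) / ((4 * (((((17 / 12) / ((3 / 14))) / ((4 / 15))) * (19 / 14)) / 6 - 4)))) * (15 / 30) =144 / 463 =0.31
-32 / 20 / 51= -8 / 255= -0.03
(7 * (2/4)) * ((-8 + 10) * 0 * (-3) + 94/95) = 329/95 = 3.46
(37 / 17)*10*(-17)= -370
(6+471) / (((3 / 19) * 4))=755.25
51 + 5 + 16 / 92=1292 / 23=56.17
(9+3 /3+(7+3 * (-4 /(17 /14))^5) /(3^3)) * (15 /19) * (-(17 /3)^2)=6294474695 /7561107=832.48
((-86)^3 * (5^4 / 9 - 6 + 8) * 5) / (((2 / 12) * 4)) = -1022460020 / 3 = -340820006.67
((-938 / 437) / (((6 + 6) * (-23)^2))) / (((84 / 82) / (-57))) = 2747 / 146004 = 0.02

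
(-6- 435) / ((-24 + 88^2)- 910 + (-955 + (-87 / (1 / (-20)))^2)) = -441 / 3033455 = -0.00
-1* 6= -6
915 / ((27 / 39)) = 3965 / 3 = 1321.67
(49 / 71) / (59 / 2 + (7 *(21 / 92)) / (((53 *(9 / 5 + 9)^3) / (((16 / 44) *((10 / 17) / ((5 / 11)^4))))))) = 26648866188 / 1139107696483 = 0.02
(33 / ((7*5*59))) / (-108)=-11 / 74340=-0.00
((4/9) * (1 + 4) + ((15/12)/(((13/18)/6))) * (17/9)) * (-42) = -35770/39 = -917.18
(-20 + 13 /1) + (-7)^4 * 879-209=2110263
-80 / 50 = -8 / 5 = -1.60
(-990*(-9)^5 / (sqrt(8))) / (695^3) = 5845851*sqrt(2) / 134280950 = 0.06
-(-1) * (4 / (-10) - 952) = -4762 / 5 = -952.40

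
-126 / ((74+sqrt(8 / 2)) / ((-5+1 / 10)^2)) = -151263 / 3800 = -39.81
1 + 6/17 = 23/17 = 1.35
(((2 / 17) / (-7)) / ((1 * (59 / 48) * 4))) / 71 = -24 / 498491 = -0.00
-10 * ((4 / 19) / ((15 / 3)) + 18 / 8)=-871 / 38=-22.92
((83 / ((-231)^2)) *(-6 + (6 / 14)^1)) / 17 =-1079 / 2116653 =-0.00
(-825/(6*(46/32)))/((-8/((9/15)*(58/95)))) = 1914/437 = 4.38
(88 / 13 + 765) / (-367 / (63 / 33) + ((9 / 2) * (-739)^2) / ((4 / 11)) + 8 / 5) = 8427720 / 73797979567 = 0.00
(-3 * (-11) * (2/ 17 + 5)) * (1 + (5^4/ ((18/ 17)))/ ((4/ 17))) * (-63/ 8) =-3631467609/ 1088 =-3337745.96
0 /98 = 0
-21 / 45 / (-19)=7 / 285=0.02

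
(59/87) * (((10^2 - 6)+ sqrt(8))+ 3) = 118 * sqrt(2)/87+ 5723/87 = 67.70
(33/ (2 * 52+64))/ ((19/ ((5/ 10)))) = 11/ 2128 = 0.01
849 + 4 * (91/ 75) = 64039/ 75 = 853.85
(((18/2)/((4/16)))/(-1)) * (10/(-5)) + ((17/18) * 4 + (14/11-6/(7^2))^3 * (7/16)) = 15390479294/201331053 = 76.44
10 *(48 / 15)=32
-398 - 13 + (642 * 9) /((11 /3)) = 12813 /11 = 1164.82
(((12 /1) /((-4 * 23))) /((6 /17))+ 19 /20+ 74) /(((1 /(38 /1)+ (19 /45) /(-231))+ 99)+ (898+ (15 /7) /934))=90408585267 /1208625038468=0.07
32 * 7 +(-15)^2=449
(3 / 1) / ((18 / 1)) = 1 / 6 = 0.17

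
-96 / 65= -1.48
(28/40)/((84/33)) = 11/40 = 0.28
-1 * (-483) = 483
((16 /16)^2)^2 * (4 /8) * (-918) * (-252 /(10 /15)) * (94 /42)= 388314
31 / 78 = 0.40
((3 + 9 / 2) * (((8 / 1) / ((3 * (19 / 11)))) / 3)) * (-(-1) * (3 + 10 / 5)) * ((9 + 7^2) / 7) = 63800 / 399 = 159.90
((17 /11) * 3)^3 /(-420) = -44217 /186340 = -0.24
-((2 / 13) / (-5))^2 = -4 / 4225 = -0.00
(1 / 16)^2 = 0.00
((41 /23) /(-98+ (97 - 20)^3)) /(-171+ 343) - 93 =-167926087939 /1805656860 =-93.00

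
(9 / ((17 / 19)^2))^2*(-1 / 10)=-10556001 / 835210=-12.64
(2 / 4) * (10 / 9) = 5 / 9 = 0.56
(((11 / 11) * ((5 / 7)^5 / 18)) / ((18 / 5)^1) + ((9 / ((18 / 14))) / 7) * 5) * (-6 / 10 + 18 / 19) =59934523 / 34487964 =1.74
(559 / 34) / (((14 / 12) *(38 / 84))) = 31.15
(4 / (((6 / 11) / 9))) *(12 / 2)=396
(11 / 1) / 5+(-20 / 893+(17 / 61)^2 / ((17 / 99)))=43693878 / 16614265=2.63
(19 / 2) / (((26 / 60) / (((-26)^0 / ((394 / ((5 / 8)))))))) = 1425 / 40976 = 0.03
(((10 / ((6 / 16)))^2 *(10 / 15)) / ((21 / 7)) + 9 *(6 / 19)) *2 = 495148 / 1539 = 321.73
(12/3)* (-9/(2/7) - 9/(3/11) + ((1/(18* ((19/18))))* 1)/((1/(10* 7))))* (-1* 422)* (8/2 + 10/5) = 11702904/19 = 615942.32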